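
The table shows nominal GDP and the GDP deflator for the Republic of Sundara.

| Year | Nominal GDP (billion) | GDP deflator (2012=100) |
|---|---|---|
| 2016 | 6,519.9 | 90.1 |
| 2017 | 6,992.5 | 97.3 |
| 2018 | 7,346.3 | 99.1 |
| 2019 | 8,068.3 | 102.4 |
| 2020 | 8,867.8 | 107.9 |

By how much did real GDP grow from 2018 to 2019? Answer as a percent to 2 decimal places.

6.29%

Real GDP 2018 = 7346.3/0.991 = 7413.02.
Real GDP 2019 = 8068.3/1.024 = 7879.20.
Change = 7879.20/7413.02 − 1 = 0.0629.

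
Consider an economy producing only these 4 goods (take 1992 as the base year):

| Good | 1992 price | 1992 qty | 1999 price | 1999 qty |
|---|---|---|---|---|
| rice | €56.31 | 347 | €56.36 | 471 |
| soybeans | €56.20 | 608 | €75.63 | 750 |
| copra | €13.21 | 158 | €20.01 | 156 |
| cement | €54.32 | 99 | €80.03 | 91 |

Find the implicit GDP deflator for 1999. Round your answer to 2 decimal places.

123.78

Nominal GDP 1999 = 56.36·471 + 75.63·750 + 20.01·156 + 80.03·91 = 93672.35.
Real GDP 1999 (at 1992 prices) = 56.31·471 + 56.20·750 + 13.21·156 + 54.32·91 = 75675.89.
Deflator = Nominal/Real × 100 = 93672.35/75675.89 × 100 = 123.781.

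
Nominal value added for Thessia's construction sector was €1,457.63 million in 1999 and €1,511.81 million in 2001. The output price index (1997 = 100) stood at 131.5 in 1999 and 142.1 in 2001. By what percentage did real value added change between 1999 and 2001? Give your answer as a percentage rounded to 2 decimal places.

-4.02%

Deflate each year: 1999 → 1457.63/1.315 = 1108.46; 2001 → 1511.81/1.421 = 1063.91.
So real value added changed by 1063.91/1108.46 − 1 = -0.0402, i.e. -4.02%.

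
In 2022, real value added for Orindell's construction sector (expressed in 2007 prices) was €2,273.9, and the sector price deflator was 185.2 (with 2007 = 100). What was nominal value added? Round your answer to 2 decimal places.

€4,211.26

Nominal value added = Real × (sector price deflator/100) = 2273.9 × 1.852 = 4211.26.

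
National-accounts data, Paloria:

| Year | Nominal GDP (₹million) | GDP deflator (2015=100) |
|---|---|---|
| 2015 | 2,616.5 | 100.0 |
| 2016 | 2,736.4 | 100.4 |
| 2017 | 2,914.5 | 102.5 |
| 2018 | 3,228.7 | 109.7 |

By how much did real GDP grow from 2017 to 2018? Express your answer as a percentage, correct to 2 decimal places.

Real GDP 2017 = 2914.5/1.025 = 2843.41.
Real GDP 2018 = 3228.7/1.097 = 2943.21.
Change = 2943.21/2843.41 − 1 = 0.0351.

3.51%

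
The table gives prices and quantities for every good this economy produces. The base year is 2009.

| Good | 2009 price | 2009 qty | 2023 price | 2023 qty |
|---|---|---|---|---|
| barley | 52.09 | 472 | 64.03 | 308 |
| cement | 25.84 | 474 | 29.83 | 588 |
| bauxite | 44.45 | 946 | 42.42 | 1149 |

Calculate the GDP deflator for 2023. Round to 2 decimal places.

104.48

Nominal GDP 2023 = 64.03·308 + 29.83·588 + 42.42·1149 = 86001.86.
Real GDP 2023 (at 2009 prices) = 52.09·308 + 25.84·588 + 44.45·1149 = 82310.69.
Deflator = Nominal/Real × 100 = 86001.86/82310.69 × 100 = 104.484.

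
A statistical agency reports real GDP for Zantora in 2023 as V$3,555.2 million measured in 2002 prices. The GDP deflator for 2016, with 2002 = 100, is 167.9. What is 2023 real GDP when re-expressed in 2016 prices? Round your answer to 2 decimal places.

V$5,969.18 million

Real GDP in 2016 prices = Real GDP in 2002 prices × (P_2016/P_2002) = 3555.2 × 1.679 = 5969.18.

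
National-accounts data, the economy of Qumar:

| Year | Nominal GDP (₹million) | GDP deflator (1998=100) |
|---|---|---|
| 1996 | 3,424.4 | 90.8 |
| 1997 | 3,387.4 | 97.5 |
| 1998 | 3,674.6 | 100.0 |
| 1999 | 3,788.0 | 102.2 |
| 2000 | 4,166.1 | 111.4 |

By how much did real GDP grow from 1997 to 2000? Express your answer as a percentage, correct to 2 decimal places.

7.64%

Real GDP 1997 = 3387.4/0.975 = 3474.26.
Real GDP 2000 = 4166.1/1.114 = 3739.77.
Change = 3739.77/3474.26 − 1 = 0.0764.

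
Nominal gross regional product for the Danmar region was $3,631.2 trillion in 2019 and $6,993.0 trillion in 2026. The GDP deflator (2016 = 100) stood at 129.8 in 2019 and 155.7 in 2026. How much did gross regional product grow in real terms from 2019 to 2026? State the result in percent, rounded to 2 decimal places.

60.55%

Real gross regional product 2019 = 3631.2 / 1.298 = 2797.53.
Real gross regional product 2026 = 6993.0 / 1.557 = 4491.33.
Real growth = 4491.33 / 2797.53 − 1 = 0.6055.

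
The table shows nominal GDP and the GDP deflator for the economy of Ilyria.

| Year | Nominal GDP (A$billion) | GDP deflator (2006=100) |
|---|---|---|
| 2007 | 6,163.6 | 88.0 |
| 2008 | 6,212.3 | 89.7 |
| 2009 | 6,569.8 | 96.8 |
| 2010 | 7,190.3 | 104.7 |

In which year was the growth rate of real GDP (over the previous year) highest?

2008: real = 6212.3/0.897 = 6925.64; growth vs 2007 (7004.09) = -1.12%.
2009: real = 6569.8/0.968 = 6786.98; growth vs 2008 (6925.64) = -2.00%.
2010: real = 7190.3/1.047 = 6867.53; growth vs 2009 (6786.98) = 1.19%.

2010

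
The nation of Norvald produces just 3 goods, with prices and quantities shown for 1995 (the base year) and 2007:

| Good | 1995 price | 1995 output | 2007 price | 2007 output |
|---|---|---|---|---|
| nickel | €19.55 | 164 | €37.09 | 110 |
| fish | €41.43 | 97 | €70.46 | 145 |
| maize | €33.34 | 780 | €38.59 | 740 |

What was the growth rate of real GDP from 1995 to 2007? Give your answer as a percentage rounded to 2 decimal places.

-1.21%

Real GDP 1995 = Nominal GDP 1995 = 19.55·164 + 41.43·97 + 33.34·780 = 33230.11.
Real GDP 2007 (at 1995 prices) = 19.55·110 + 41.43·145 + 33.34·740 = 32829.45.
Real growth = 32829.45/33230.11 − 1 = -0.0121.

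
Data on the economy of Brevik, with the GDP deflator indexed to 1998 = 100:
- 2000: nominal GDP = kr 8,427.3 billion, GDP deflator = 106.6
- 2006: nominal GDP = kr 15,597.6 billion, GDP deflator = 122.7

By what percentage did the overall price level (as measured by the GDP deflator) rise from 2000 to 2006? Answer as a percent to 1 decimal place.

Price-level change = 122.7 / 106.6 − 1 = 0.1510.

15.1%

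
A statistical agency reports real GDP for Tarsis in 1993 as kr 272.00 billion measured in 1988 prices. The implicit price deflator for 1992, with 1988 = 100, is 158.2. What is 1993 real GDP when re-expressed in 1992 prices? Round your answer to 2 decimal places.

Real GDP in 1992 prices = Real GDP in 1988 prices × (P_1992/P_1988) = 272.00 × 1.582 = 430.30.

kr 430.30 billion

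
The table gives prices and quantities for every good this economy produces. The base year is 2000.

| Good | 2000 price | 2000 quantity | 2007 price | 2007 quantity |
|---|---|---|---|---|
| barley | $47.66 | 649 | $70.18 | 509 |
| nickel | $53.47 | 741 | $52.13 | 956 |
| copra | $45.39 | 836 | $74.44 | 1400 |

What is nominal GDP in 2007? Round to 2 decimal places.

Nominal GDP 2007 = Σ (p_2007 × q_2007) = 70.18·509 + 52.13·956 + 74.44·1400 = 189773.90.

$189773.90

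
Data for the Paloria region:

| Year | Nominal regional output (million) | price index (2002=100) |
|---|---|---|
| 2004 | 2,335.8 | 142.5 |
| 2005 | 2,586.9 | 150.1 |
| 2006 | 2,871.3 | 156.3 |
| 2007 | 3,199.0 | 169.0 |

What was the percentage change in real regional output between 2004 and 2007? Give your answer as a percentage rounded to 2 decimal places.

15.48%

Real regional output 2004 = 2335.8/1.425 = 1639.16.
Real regional output 2007 = 3199.0/1.690 = 1892.90.
Change = 1892.90/1639.16 − 1 = 0.1548.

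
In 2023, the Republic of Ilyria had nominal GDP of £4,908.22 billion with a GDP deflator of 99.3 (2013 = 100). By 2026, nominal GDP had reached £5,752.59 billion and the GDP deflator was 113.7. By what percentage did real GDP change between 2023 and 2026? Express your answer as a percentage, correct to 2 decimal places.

Real GDP 2023 = 4908.22 / 0.993 = 4942.82.
Real GDP 2026 = 5752.59 / 1.137 = 5059.45.
Real growth = 5059.45 / 4942.82 − 1 = 0.0236.

2.36%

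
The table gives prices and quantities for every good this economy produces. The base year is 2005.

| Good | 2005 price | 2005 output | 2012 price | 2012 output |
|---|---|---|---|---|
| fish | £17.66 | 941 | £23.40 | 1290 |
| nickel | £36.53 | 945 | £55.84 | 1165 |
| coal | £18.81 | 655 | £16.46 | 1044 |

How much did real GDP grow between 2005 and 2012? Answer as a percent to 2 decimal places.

Real GDP 2005 = Nominal GDP 2005 = 17.66·941 + 36.53·945 + 18.81·655 = 63459.46.
Real GDP 2012 (at 2005 prices) = 17.66·1290 + 36.53·1165 + 18.81·1044 = 84976.49.
Real growth = 84976.49/63459.46 − 1 = 0.3391.

33.91%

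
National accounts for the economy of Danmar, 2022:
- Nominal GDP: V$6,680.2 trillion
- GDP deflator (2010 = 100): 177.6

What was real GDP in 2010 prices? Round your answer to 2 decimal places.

Real GDP = Nominal / (GDP deflator/100) = 6680.2 / 1.776 = 3761.37.

V$3,761.37 trillion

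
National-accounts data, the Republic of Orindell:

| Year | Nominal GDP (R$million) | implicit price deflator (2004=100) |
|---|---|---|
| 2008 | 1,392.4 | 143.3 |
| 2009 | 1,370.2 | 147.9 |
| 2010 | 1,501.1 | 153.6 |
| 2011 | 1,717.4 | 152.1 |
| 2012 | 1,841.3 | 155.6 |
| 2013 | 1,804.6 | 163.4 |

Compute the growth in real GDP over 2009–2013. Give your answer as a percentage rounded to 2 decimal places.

Real GDP 2009 = 1370.2/1.479 = 926.44.
Real GDP 2013 = 1804.6/1.634 = 1104.41.
Change = 1104.41/926.44 − 1 = 0.1921.

19.21%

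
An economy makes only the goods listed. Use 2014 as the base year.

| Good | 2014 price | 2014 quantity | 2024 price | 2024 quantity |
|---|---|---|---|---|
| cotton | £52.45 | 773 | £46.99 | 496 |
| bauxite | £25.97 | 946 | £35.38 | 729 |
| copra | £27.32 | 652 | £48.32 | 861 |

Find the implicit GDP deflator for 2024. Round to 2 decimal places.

132.47

Nominal GDP 2024 = 46.99·496 + 35.38·729 + 48.32·861 = 90702.58.
Real GDP 2024 (at 2014 prices) = 52.45·496 + 25.97·729 + 27.32·861 = 68469.85.
Deflator = Nominal/Real × 100 = 90702.58/68469.85 × 100 = 132.471.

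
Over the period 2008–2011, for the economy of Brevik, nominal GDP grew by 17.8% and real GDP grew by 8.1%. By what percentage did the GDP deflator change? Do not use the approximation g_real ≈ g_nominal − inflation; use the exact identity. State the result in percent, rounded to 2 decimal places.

8.97%

(1 + g_nom) = (1 + g_real)(1 + π), so π = 1.1780 / 1.0810 − 1 = 0.08973.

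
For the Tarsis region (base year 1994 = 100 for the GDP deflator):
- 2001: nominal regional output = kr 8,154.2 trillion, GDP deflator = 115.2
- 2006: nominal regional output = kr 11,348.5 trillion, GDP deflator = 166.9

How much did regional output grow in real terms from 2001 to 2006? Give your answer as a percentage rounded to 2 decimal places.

-3.94%

Real regional output 2001 = 8154.2 / 1.152 = 7078.30.
Real regional output 2006 = 11348.5 / 1.669 = 6799.58.
Real growth = 6799.58 / 7078.30 − 1 = -0.0394.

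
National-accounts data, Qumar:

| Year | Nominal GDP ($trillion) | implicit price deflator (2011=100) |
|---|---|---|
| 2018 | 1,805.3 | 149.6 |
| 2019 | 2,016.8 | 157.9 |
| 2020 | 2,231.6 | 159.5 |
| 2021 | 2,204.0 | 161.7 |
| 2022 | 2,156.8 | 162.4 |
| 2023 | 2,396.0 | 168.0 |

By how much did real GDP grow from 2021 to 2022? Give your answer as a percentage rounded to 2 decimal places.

Real GDP 2021 = 2204.0/1.617 = 1363.02.
Real GDP 2022 = 2156.8/1.624 = 1328.08.
Change = 1328.08/1363.02 − 1 = -0.0256.

-2.56%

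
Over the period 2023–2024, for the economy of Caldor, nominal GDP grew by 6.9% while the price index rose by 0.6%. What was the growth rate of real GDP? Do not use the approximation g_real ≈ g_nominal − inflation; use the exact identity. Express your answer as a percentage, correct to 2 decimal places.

(1 + g_nom) = (1 + g_real)(1 + π), so g_real = 1.0690 / 1.0060 − 1 = 0.06262.

6.26%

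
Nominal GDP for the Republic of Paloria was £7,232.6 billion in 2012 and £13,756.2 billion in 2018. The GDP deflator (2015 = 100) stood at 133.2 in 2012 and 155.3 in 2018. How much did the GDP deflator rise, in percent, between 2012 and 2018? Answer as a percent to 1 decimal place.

16.6%

Price-level change = 155.3 / 133.2 − 1 = 0.1659.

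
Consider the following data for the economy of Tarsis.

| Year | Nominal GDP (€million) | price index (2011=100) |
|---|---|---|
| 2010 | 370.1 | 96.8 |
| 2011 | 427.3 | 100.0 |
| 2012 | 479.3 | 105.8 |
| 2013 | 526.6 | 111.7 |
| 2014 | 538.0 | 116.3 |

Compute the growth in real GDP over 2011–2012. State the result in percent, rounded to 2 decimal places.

6.02%

Real GDP 2011 = 427.3/1.000 = 427.30.
Real GDP 2012 = 479.3/1.058 = 453.02.
Change = 453.02/427.30 − 1 = 0.0602.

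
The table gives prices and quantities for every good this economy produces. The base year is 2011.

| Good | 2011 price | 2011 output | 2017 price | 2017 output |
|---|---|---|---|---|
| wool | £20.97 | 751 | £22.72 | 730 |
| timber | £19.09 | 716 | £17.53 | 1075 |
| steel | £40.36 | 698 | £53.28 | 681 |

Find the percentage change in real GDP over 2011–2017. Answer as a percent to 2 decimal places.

Real GDP 2011 = Nominal GDP 2011 = 20.97·751 + 19.09·716 + 40.36·698 = 57588.19.
Real GDP 2017 (at 2011 prices) = 20.97·730 + 19.09·1075 + 40.36·681 = 63315.01.
Real growth = 63315.01/57588.19 − 1 = 0.0994.

9.94%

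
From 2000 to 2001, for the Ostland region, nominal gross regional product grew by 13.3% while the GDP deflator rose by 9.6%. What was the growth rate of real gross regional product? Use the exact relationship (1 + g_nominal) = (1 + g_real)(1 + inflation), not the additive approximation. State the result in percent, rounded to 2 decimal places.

(1 + g_nom) = (1 + g_real)(1 + π), so g_real = 1.1330 / 1.0960 − 1 = 0.03376.

3.38%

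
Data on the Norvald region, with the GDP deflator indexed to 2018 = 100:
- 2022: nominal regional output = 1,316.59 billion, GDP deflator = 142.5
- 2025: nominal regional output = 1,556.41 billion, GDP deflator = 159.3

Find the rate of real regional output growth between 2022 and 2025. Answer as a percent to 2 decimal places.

5.75%

Real regional output 2022 = 1316.59 / 1.425 = 923.92.
Real regional output 2025 = 1556.41 / 1.593 = 977.03.
Real growth = 977.03 / 923.92 − 1 = 0.0575.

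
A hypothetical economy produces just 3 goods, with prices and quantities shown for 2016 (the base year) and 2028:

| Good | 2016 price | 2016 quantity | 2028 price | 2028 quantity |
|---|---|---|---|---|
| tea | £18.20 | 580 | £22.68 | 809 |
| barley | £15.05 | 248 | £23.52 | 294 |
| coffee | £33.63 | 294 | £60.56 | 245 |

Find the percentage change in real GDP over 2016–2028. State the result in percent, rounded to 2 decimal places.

Real GDP 2016 = Nominal GDP 2016 = 18.20·580 + 15.05·248 + 33.63·294 = 24175.62.
Real GDP 2028 (at 2016 prices) = 18.20·809 + 15.05·294 + 33.63·245 = 27387.85.
Real growth = 27387.85/24175.62 − 1 = 0.1329.

13.29%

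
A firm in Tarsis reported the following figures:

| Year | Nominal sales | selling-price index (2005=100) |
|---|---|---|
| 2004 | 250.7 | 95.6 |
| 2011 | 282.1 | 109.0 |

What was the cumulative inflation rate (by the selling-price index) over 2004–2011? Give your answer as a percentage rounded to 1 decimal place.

14.0%

Price-level change = 109.0 / 95.6 − 1 = 0.1402.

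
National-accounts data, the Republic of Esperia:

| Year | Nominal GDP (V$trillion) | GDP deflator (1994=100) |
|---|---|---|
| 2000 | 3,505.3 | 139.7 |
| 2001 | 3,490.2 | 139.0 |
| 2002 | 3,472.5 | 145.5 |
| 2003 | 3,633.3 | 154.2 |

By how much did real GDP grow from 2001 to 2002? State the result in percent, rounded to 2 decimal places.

Real GDP 2001 = 3490.2/1.390 = 2510.94.
Real GDP 2002 = 3472.5/1.455 = 2386.60.
Change = 2386.60/2510.94 − 1 = -0.0495.

-4.95%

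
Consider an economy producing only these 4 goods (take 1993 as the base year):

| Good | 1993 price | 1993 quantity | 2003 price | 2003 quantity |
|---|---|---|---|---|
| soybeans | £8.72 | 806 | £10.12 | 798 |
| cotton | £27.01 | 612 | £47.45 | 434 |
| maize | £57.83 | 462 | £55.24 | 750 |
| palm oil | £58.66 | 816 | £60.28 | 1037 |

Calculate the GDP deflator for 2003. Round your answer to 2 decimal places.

Nominal GDP 2003 = 10.12·798 + 47.45·434 + 55.24·750 + 60.28·1037 = 132609.42.
Real GDP 2003 (at 1993 prices) = 8.72·798 + 27.01·434 + 57.83·750 + 58.66·1037 = 122883.82.
Deflator = Nominal/Real × 100 = 132609.42/122883.82 × 100 = 107.914.

107.91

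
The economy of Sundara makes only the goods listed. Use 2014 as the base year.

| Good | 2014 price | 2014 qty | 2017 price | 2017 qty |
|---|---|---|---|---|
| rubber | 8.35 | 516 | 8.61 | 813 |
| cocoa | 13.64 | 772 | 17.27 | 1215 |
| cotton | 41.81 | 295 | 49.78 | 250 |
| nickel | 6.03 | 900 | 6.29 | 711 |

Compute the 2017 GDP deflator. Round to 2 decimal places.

117.85

Nominal GDP 2017 = 8.61·813 + 17.27·1215 + 49.78·250 + 6.29·711 = 44900.17.
Real GDP 2017 (at 2014 prices) = 8.35·813 + 13.64·1215 + 41.81·250 + 6.03·711 = 38100.98.
Deflator = Nominal/Real × 100 = 44900.17/38100.98 × 100 = 117.845.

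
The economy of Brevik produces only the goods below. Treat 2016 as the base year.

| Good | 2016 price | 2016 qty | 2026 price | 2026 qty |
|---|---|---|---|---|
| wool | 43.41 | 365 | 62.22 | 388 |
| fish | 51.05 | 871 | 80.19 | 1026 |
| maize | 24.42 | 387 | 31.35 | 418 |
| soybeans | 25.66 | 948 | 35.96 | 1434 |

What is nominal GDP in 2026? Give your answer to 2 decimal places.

Nominal GDP 2026 = Σ (p_2026 × q_2026) = 62.22·388 + 80.19·1026 + 31.35·418 + 35.96·1434 = 171087.24.

171087.24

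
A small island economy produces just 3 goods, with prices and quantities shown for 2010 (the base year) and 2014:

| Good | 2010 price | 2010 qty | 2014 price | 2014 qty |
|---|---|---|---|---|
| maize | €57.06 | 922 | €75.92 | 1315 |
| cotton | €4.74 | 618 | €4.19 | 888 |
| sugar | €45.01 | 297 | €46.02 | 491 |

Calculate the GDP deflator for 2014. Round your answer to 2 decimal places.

Nominal GDP 2014 = 75.92·1315 + 4.19·888 + 46.02·491 = 126151.34.
Real GDP 2014 (at 2010 prices) = 57.06·1315 + 4.74·888 + 45.01·491 = 101342.93.
Deflator = Nominal/Real × 100 = 126151.34/101342.93 × 100 = 124.480.

124.48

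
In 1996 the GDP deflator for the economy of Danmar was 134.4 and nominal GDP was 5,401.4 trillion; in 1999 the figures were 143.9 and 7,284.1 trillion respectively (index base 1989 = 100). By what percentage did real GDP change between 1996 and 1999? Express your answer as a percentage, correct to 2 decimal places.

Real GDP 1996 = 5401.4 / 1.344 = 4018.90.
Real GDP 1999 = 7284.1 / 1.439 = 5061.92.
Real growth = 5061.92 / 4018.90 − 1 = 0.2595.

25.95%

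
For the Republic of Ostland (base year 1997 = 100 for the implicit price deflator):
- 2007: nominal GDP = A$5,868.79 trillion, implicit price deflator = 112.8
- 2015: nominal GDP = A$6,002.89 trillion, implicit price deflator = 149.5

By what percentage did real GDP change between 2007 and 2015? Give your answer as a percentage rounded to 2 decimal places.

Deflate each year: 2007 → 5868.79/1.128 = 5202.83; 2015 → 6002.89/1.495 = 4015.31.
So real GDP changed by 4015.31/5202.83 − 1 = -0.2282, i.e. -22.82%.

-22.82%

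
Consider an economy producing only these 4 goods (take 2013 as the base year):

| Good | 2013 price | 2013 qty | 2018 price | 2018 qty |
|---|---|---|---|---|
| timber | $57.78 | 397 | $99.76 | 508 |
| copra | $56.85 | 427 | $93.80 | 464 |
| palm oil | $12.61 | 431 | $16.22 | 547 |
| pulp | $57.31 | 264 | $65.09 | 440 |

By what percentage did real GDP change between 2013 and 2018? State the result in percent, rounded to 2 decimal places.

Real GDP 2013 = Nominal GDP 2013 = 57.78·397 + 56.85·427 + 12.61·431 + 57.31·264 = 67778.36.
Real GDP 2018 (at 2013 prices) = 57.78·508 + 56.85·464 + 12.61·547 + 57.31·440 = 87844.71.
Real growth = 87844.71/67778.36 − 1 = 0.2961.

29.61%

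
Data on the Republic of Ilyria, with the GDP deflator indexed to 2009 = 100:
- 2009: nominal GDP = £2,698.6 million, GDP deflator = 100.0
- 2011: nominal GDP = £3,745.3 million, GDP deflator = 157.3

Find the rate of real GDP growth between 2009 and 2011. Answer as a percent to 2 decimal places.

Real GDP 2009 = 2698.6 / 1.000 = 2698.60.
Real GDP 2011 = 3745.3 / 1.573 = 2380.99.
Real growth = 2380.99 / 2698.60 − 1 = -0.1177.

-11.77%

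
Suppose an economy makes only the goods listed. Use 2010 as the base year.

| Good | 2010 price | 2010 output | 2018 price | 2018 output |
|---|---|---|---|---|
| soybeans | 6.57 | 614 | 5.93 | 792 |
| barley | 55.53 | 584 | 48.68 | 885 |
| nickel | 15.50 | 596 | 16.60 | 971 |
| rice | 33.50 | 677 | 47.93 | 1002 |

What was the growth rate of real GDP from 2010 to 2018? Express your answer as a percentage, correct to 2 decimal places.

50.58%

Real GDP 2010 = Nominal GDP 2010 = 6.57·614 + 55.53·584 + 15.50·596 + 33.50·677 = 68381.00.
Real GDP 2018 (at 2010 prices) = 6.57·792 + 55.53·885 + 15.50·971 + 33.50·1002 = 102964.99.
Real growth = 102964.99/68381.00 − 1 = 0.5058.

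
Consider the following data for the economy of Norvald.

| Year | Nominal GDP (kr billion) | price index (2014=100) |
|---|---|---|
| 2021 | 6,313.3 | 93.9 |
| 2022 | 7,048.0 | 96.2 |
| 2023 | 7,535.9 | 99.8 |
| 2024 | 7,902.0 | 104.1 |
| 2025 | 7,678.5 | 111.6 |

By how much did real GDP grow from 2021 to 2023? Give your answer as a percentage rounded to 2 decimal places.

Real GDP 2021 = 6313.3/0.939 = 6723.43.
Real GDP 2023 = 7535.9/0.998 = 7551.00.
Change = 7551.00/6723.43 − 1 = 0.1231.

12.31%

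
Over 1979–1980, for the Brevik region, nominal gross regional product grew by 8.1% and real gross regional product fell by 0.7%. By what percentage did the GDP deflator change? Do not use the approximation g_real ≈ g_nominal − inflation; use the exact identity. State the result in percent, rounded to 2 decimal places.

(1 + g_nom) = (1 + g_real)(1 + π), so π = 1.0810 / 0.9930 − 1 = 0.08862.

8.86%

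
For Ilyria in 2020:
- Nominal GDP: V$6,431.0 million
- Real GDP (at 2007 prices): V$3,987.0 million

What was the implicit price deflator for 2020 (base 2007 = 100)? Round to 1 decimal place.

implicit price deflator = (Nominal / Real) × 100 = 6431.0 / 3987.0 × 100 = 161.30.

161.3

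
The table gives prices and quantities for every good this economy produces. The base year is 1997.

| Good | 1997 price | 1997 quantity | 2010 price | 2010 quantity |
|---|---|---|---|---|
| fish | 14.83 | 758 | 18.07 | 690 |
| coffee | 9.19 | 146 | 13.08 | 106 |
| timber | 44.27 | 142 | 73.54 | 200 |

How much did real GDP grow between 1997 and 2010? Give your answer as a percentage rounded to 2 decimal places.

Real GDP 1997 = Nominal GDP 1997 = 14.83·758 + 9.19·146 + 44.27·142 = 18869.22.
Real GDP 2010 (at 1997 prices) = 14.83·690 + 9.19·106 + 44.27·200 = 20060.84.
Real growth = 20060.84/18869.22 − 1 = 0.0632.

6.32%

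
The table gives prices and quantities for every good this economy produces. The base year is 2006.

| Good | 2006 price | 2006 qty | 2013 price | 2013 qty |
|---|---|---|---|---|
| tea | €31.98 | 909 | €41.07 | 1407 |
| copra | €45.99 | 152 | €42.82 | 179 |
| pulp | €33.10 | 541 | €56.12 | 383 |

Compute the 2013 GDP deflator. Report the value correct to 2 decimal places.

Nominal GDP 2013 = 41.07·1407 + 42.82·179 + 56.12·383 = 86944.23.
Real GDP 2013 (at 2006 prices) = 31.98·1407 + 45.99·179 + 33.10·383 = 65905.37.
Deflator = Nominal/Real × 100 = 86944.23/65905.37 × 100 = 131.923.

131.92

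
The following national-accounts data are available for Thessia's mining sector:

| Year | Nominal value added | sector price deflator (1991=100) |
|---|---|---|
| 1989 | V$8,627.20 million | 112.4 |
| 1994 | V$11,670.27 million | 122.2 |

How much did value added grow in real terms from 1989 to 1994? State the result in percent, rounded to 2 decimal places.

24.42%

Deflate each year: 1989 → 8627.20/1.124 = 7675.44; 1994 → 11670.27/1.222 = 9550.14.
So real value added changed by 9550.14/7675.44 − 1 = 0.2442, i.e. 24.42%.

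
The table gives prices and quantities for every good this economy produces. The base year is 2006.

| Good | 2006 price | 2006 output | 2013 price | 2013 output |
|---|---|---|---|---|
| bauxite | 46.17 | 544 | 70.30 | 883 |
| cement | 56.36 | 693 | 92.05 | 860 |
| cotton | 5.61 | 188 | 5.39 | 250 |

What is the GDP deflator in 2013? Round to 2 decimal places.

157.31

Nominal GDP 2013 = 70.30·883 + 92.05·860 + 5.39·250 = 142585.40.
Real GDP 2013 (at 2006 prices) = 46.17·883 + 56.36·860 + 5.61·250 = 90640.21.
Deflator = Nominal/Real × 100 = 142585.40/90640.21 × 100 = 157.309.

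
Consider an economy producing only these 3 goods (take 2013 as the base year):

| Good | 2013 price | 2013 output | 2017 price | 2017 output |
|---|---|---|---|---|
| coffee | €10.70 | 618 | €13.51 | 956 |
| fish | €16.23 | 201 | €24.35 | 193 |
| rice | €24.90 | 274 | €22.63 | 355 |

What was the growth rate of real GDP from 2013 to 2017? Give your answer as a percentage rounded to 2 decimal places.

Real GDP 2013 = Nominal GDP 2013 = 10.70·618 + 16.23·201 + 24.90·274 = 16697.43.
Real GDP 2017 (at 2013 prices) = 10.70·956 + 16.23·193 + 24.90·355 = 22201.09.
Real growth = 22201.09/16697.43 − 1 = 0.3296.

32.96%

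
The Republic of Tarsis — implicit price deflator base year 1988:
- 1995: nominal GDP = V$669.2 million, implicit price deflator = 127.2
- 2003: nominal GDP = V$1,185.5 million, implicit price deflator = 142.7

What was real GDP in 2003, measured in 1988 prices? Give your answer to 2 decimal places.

V$830.76 million

Real GDP = Nominal / (implicit price deflator/100) = 1185.5 / 1.427 = 830.76.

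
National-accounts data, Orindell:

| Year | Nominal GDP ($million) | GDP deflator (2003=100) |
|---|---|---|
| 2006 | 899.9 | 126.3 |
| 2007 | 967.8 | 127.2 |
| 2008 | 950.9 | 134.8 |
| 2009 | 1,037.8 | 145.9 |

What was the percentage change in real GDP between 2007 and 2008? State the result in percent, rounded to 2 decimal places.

-7.29%

Real GDP 2007 = 967.8/1.272 = 760.85.
Real GDP 2008 = 950.9/1.348 = 705.42.
Change = 705.42/760.85 − 1 = -0.0729.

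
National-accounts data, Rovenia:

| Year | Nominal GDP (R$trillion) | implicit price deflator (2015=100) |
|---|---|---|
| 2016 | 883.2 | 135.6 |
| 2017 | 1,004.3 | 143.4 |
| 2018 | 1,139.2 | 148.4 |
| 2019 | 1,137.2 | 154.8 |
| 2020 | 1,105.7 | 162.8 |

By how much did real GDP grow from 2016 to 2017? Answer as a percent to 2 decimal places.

Real GDP 2016 = 883.2/1.356 = 651.33.
Real GDP 2017 = 1004.3/1.434 = 700.35.
Change = 700.35/651.33 − 1 = 0.0753.

7.53%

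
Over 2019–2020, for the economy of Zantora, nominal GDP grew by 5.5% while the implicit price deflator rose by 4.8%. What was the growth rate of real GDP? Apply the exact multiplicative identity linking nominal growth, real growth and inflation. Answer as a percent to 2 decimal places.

0.67%

(1 + g_nom) = (1 + g_real)(1 + π), so g_real = 1.0550 / 1.0480 − 1 = 0.00668.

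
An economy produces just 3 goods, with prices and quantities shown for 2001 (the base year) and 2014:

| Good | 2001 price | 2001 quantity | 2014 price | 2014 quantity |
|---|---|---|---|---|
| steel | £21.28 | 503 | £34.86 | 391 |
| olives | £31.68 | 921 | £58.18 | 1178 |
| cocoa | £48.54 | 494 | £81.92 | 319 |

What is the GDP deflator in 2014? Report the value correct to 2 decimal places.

Nominal GDP 2014 = 34.86·391 + 58.18·1178 + 81.92·319 = 108298.78.
Real GDP 2014 (at 2001 prices) = 21.28·391 + 31.68·1178 + 48.54·319 = 61123.78.
Deflator = Nominal/Real × 100 = 108298.78/61123.78 × 100 = 177.179.

177.18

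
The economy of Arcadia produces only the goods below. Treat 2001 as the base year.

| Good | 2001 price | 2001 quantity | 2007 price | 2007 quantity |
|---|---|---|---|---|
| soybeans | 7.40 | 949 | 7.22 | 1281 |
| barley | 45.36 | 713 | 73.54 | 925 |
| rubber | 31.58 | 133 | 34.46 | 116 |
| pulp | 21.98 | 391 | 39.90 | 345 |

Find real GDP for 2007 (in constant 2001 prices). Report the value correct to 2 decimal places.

62683.78

Real GDP 2007 = Σ (p_2001 × q_2007) = 7.40·1281 + 45.36·925 + 31.58·116 + 21.98·345 = 62683.78.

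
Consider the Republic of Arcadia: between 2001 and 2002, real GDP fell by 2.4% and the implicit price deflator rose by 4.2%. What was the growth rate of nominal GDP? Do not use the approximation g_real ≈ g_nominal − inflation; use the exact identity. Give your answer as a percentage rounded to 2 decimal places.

(1 + g_nom) = (1 + g_real)(1 + π) = 0.9760 × 1.0420 = 1.01699.

1.70%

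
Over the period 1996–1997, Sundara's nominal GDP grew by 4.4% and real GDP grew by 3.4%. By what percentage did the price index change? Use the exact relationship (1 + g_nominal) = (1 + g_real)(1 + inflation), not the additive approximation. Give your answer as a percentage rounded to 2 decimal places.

(1 + g_nom) = (1 + g_real)(1 + π), so π = 1.0440 / 1.0340 − 1 = 0.00967.

0.97%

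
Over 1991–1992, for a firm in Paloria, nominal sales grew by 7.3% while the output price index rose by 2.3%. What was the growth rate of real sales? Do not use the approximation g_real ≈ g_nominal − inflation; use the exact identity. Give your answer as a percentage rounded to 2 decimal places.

(1 + g_nom) = (1 + g_real)(1 + π), so g_real = 1.0730 / 1.0230 − 1 = 0.04888.

4.89%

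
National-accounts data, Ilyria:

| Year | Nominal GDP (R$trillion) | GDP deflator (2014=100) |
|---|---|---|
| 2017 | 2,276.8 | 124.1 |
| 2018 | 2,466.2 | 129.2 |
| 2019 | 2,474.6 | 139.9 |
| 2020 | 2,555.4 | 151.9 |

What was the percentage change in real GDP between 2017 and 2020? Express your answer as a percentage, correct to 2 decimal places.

-8.30%

Real GDP 2017 = 2276.8/1.241 = 1834.65.
Real GDP 2020 = 2555.4/1.519 = 1682.29.
Change = 1682.29/1834.65 − 1 = -0.0830.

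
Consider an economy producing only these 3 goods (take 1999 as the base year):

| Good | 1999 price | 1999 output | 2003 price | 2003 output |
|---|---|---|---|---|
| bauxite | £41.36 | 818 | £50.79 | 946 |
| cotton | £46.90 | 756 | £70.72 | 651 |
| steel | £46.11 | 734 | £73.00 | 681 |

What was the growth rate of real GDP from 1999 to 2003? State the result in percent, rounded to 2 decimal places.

Real GDP 1999 = Nominal GDP 1999 = 41.36·818 + 46.90·756 + 46.11·734 = 103133.62.
Real GDP 2003 (at 1999 prices) = 41.36·946 + 46.90·651 + 46.11·681 = 101059.37.
Real growth = 101059.37/103133.62 − 1 = -0.0201.

-2.01%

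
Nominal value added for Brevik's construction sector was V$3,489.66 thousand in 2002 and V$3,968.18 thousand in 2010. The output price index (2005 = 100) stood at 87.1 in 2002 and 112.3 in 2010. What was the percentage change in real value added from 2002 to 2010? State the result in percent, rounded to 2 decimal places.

Deflate each year: 2002 → 3489.66/0.871 = 4006.50; 2010 → 3968.18/1.123 = 3533.55.
So real value added changed by 3533.55/4006.50 − 1 = -0.1180, i.e. -11.80%.

-11.80%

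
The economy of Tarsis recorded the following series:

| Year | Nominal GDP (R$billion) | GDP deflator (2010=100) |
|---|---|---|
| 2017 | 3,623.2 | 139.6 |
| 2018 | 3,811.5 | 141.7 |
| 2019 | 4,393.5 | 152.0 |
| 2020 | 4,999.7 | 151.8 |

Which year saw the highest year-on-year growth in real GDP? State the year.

2020

2018: real = 3811.5/1.417 = 2689.84; growth vs 2017 (2595.42) = 3.64%.
2019: real = 4393.5/1.520 = 2890.46; growth vs 2018 (2689.84) = 7.46%.
2020: real = 4999.7/1.518 = 3293.61; growth vs 2019 (2890.46) = 13.95%.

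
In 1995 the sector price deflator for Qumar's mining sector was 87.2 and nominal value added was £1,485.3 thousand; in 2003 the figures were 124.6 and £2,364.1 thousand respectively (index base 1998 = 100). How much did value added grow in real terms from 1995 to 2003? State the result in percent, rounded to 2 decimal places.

11.39%

Deflate each year: 1995 → 1485.3/0.872 = 1703.33; 2003 → 2364.1/1.246 = 1897.35.
So real value added changed by 1897.35/1703.33 − 1 = 0.1139, i.e. 11.39%.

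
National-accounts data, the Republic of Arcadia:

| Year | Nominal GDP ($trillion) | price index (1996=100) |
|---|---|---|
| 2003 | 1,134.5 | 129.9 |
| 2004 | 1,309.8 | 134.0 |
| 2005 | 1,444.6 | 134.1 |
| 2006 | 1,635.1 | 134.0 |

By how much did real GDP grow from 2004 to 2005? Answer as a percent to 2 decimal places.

Real GDP 2004 = 1309.8/1.340 = 977.46.
Real GDP 2005 = 1444.6/1.341 = 1077.26.
Change = 1077.26/977.46 − 1 = 0.1021.

10.21%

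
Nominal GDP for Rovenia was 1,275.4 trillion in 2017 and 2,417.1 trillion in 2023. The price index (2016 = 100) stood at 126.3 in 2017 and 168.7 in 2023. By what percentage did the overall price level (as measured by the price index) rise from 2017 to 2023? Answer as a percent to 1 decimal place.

33.6%

Price-level change = 168.7 / 126.3 − 1 = 0.3357.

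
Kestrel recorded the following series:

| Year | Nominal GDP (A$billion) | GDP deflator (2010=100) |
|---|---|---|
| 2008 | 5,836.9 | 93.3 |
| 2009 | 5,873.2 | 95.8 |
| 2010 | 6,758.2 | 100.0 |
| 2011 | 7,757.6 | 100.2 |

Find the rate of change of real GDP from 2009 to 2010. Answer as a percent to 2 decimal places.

Real GDP 2009 = 5873.2/0.958 = 6130.69.
Real GDP 2010 = 6758.2/1.000 = 6758.20.
Change = 6758.20/6130.69 − 1 = 0.1024.

10.24%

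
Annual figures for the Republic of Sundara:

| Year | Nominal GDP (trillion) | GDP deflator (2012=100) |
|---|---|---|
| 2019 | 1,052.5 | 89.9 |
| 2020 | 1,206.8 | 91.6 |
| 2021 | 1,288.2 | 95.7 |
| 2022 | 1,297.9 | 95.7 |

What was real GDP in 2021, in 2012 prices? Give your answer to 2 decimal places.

1,346.08 trillion

Real GDP 2021 = 1288.2 / 0.957 = 1346.08.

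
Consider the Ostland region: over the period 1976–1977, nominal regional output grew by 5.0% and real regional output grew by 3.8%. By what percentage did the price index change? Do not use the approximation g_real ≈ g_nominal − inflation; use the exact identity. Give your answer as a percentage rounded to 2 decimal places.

(1 + g_nom) = (1 + g_real)(1 + π), so π = 1.0500 / 1.0380 − 1 = 0.01156.

1.16%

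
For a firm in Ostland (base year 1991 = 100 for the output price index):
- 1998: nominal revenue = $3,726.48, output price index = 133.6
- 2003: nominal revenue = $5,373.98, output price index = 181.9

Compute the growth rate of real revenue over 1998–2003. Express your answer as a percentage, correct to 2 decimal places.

5.92%

Deflate each year: 1998 → 3726.48/1.336 = 2789.28; 2003 → 5373.98/1.819 = 2954.36.
So real revenue changed by 2954.36/2789.28 − 1 = 0.0592, i.e. 5.92%.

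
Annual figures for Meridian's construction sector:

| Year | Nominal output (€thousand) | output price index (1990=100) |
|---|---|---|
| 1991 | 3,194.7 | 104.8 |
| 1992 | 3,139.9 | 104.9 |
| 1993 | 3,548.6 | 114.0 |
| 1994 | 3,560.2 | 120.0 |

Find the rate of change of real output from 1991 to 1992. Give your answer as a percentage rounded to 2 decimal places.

Real output 1991 = 3194.7/1.048 = 3048.38.
Real output 1992 = 3139.9/1.049 = 2993.23.
Change = 2993.23/3048.38 − 1 = -0.0181.

-1.81%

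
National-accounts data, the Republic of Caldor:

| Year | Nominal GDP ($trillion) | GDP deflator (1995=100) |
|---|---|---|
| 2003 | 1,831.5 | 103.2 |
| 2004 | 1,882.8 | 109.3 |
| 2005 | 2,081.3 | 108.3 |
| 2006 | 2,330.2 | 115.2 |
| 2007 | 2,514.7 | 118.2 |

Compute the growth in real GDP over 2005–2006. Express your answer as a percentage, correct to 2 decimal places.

Real GDP 2005 = 2081.3/1.083 = 1921.79.
Real GDP 2006 = 2330.2/1.152 = 2022.74.
Change = 2022.74/1921.79 − 1 = 0.0525.

5.25%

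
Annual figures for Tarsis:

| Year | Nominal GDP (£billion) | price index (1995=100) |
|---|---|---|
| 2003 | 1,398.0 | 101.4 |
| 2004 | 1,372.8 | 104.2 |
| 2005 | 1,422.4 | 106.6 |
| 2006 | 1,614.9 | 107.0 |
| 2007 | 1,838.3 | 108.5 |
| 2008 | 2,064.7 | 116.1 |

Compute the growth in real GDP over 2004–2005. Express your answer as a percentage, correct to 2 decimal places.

1.28%

Real GDP 2004 = 1372.8/1.042 = 1317.47.
Real GDP 2005 = 1422.4/1.066 = 1334.33.
Change = 1334.33/1317.47 − 1 = 0.0128.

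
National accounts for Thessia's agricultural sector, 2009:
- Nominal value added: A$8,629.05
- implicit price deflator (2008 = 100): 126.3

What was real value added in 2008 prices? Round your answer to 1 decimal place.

Real value added = Nominal / (implicit price deflator/100) = 8629.05 / 1.263 = 6832.19.

A$6,832.2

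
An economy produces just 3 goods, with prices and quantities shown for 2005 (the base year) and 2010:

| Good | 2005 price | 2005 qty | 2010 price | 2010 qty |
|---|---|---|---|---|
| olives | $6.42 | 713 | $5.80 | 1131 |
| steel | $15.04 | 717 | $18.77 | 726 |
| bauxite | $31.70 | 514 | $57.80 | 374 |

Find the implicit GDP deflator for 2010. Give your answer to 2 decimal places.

Nominal GDP 2010 = 5.80·1131 + 18.77·726 + 57.80·374 = 41804.02.
Real GDP 2010 (at 2005 prices) = 6.42·1131 + 15.04·726 + 31.70·374 = 30035.86.
Deflator = Nominal/Real × 100 = 41804.02/30035.86 × 100 = 139.180.

139.18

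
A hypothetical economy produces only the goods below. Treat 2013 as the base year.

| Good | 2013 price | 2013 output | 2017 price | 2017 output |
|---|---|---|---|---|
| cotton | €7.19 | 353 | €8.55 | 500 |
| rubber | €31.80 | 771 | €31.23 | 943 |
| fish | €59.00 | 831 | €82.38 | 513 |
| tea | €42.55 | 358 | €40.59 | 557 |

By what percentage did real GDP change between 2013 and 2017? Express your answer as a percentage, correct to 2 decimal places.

-4.13%

Real GDP 2013 = Nominal GDP 2013 = 7.19·353 + 31.80·771 + 59.00·831 + 42.55·358 = 91317.77.
Real GDP 2017 (at 2013 prices) = 7.19·500 + 31.80·943 + 59.00·513 + 42.55·557 = 87549.75.
Real growth = 87549.75/91317.77 − 1 = -0.0413.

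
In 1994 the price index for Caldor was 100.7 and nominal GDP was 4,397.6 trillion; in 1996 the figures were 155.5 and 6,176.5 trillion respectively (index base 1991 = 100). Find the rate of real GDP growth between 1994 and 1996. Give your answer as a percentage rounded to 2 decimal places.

-9.05%

Real GDP 1994 = 4397.6 / 1.007 = 4367.03.
Real GDP 1996 = 6176.5 / 1.555 = 3972.03.
Real growth = 3972.03 / 4367.03 − 1 = -0.0905.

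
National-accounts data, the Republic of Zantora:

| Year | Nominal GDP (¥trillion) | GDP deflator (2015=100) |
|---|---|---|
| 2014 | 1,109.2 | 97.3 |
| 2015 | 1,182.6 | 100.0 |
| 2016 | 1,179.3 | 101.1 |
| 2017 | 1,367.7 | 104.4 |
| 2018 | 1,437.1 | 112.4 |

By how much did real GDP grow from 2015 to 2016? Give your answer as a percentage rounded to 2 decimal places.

-1.36%

Real GDP 2015 = 1182.6/1.000 = 1182.60.
Real GDP 2016 = 1179.3/1.011 = 1166.47.
Change = 1166.47/1182.60 − 1 = -0.0136.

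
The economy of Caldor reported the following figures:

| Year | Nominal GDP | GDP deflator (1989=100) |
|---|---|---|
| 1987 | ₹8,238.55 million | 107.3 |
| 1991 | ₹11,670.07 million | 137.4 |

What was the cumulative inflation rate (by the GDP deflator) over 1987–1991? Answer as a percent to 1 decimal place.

Price-level change = 137.4 / 107.3 − 1 = 0.2805.

28.1%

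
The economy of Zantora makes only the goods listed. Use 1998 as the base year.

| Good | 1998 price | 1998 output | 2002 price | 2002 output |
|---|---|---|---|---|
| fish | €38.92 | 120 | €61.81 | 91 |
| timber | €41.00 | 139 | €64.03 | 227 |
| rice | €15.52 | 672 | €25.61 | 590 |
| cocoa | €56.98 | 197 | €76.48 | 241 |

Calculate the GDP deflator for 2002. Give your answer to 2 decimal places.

150.26

Nominal GDP 2002 = 61.81·91 + 64.03·227 + 25.61·590 + 76.48·241 = 53701.10.
Real GDP 2002 (at 1998 prices) = 38.92·91 + 41.00·227 + 15.52·590 + 56.98·241 = 35737.70.
Deflator = Nominal/Real × 100 = 53701.10/35737.70 × 100 = 150.265.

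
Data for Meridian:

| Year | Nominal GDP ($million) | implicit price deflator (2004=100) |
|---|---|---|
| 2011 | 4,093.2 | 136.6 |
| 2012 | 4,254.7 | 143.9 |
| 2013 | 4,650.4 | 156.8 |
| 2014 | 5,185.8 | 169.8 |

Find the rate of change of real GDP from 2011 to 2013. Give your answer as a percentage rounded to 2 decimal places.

Real GDP 2011 = 4093.2/1.366 = 2996.49.
Real GDP 2013 = 4650.4/1.568 = 2965.82.
Change = 2965.82/2996.49 − 1 = -0.0102.

-1.02%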